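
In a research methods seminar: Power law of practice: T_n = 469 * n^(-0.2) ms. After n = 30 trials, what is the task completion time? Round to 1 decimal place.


T_n = 469 * 30^(-0.2)
30^(-0.2) = 0.506496
T_n = 469 * 0.506496
= 237.5 ms


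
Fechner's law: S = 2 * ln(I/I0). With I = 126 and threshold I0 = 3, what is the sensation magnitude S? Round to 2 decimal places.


S = 2 * ln(126/3)
I/I0 = 42.0
ln(42.0) = 3.7377
S = 2 * 3.7377
= 7.48


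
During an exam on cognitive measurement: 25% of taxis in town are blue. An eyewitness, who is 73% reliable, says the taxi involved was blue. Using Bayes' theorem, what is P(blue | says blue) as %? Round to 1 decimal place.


P(blue | says blue) = P(says blue | blue)*P(blue) / [P(says blue | blue)*P(blue) + P(says blue | not blue)*P(not blue)]
Numerator = 0.73 * 0.25 = 0.1825
False identification = 0.27 * 0.75 = 0.2025
P = 0.1825 / (0.1825 + 0.2025)
= 0.1825 / 0.385
As percentage = 47.4


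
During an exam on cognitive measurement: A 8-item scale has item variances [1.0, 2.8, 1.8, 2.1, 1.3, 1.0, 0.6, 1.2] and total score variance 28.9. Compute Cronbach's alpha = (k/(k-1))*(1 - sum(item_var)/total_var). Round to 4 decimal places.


alpha = (k/(k-1)) * (1 - sum(s_i^2)/s_total^2)
sum(item variances) = 11.8
k/(k-1) = 8/7 = 1.142857
1 - 11.8/28.9 = 1 - 0.408304 = 0.591696
alpha = 1.142857 * 0.591696
= 0.6762


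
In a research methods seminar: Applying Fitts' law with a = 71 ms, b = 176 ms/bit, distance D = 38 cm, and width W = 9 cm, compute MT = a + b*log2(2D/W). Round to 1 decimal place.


MT = 71 + 176 * log2(2*38/9)
2D/W = 8.444444
log2(8.444444) = 3.078
MT = 71 + 176 * 3.078
= 612.7 ms


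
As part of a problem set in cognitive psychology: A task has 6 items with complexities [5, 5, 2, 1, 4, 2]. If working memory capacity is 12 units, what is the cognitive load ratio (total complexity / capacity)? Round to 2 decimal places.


Total complexity = 5 + 5 + 2 + 1 + 4 + 2 = 19
Load = total / capacity = 19 / 12
= 1.58


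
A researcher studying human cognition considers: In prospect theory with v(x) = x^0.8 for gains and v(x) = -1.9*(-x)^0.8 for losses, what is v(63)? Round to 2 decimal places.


Since x = 63 >= 0, use v(x) = x^0.8
63^0.8 = 27.5089
v(63) = 27.51


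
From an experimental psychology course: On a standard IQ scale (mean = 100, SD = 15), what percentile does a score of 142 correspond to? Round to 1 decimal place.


z = (IQ - mean) / SD
z = (142 - 100) / 15 = 2.8
Percentile = Phi(2.8) * 100
Phi(2.8) = 0.997445
= 99.7


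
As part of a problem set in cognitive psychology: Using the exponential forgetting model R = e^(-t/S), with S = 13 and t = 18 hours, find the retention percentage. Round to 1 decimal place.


R = e^(-t/S)
-t/S = -18/13 = -1.384615
R = e^(-1.384615) = 0.25042
Percentage = 0.25042 * 100
= 25.0


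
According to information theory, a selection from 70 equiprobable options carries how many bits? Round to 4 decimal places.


H = log2(n)
H = log2(70)
= 6.1293


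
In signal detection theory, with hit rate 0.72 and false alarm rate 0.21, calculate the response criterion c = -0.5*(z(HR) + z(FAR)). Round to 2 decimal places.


c = -0.5 * (z(HR) + z(FAR))
z(0.72) = 0.5828
z(0.21) = -0.8064
c = -0.5 * (0.5828 + -0.8064)
= -0.5 * -0.2236
= 0.11


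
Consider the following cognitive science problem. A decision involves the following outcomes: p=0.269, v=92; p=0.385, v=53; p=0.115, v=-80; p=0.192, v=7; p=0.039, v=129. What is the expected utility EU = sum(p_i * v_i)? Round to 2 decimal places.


EU = sum(p_i * v_i)
0.269 * 92 = 24.748
0.385 * 53 = 20.405
0.115 * -80 = -9.2
0.192 * 7 = 1.344
0.039 * 129 = 5.031
EU = 24.748 + 20.405 + -9.2 + 1.344 + 5.031
= 42.33


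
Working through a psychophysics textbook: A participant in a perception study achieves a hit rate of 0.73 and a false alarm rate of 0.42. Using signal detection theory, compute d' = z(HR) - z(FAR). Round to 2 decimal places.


d' = z(HR) - z(FAR)
z(0.73) = 0.6128
z(0.42) = -0.2019
d' = 0.6128 - -0.2019
= 0.81


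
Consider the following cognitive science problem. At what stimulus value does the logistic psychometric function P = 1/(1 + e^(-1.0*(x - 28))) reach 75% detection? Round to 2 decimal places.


At P = 0.75: 0.75 = 1/(1 + e^(-k*(x-x0)))
Solving: e^(-k*(x-x0)) = 1/3
x = x0 + ln(3)/k
ln(3) = 1.0986
x = 28 + 1.0986/1.0
= 28 + 1.0986
= 29.10


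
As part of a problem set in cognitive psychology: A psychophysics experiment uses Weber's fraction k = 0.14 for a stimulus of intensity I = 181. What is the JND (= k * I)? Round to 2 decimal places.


JND = k * I
JND = 0.14 * 181
= 25.34


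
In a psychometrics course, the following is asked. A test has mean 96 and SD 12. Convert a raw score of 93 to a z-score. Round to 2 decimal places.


z = (X - mu) / sigma
= (93 - 96) / 12
= -3 / 12
= -0.25


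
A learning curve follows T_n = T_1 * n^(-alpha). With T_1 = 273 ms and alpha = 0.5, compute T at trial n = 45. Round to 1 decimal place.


T_n = 273 * 45^(-0.5)
45^(-0.5) = 0.149071
T_n = 273 * 0.149071
= 40.7 ms


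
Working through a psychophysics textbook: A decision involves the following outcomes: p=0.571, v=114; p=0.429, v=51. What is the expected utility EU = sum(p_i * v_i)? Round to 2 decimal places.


EU = sum(p_i * v_i)
0.571 * 114 = 65.094
0.429 * 51 = 21.879
EU = 65.094 + 21.879
= 86.97


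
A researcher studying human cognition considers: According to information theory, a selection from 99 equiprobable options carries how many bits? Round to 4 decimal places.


H = log2(n)
H = log2(99)
= 6.6294


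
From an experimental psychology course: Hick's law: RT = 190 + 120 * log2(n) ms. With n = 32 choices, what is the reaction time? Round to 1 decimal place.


RT = 190 + 120 * log2(32)
log2(32) = 5.0
RT = 190 + 120 * 5.0
= 190 + 600.0
= 790.0 ms


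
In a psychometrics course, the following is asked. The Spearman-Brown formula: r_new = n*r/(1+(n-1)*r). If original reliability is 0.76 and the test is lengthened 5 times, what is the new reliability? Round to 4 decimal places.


r_new = n*r / (1 + (n-1)*r)
Numerator = 5 * 0.76 = 3.8
Denominator = 1 + 4 * 0.76 = 4.04
r_new = 3.8 / 4.04
= 0.9406


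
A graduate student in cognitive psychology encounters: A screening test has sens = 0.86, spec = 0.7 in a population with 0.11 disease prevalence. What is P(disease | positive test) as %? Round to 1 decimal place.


PPV = (sens * prev) / (sens * prev + (1-spec) * (1-prev))
Numerator = 0.86 * 0.11 = 0.0946
P(positive and no disease) = (1 - spec) * (1 - prev) = (1 - 0.7) * (1 - 0.11) = 0.267
Denominator = 0.0946 + 0.267 = 0.3616
PPV = 0.0946 / 0.3616 = 0.261615
As percentage = 26.2


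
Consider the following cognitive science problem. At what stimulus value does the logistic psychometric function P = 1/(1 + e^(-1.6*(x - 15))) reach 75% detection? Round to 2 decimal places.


At P = 0.75: 0.75 = 1/(1 + e^(-k*(x-x0)))
Solving: e^(-k*(x-x0)) = 1/3
x = x0 + ln(3)/k
ln(3) = 1.0986
x = 15 + 1.0986/1.6
= 15 + 0.6866
= 15.69


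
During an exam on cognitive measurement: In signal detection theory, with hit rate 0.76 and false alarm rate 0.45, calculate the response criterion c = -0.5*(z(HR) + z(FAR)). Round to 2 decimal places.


c = -0.5 * (z(HR) + z(FAR))
z(0.76) = 0.7063
z(0.45) = -0.1257
c = -0.5 * (0.7063 + -0.1257)
= -0.5 * 0.5806
= -0.29


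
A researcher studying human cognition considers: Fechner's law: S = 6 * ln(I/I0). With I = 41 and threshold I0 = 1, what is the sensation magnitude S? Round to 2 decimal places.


S = 6 * ln(41/1)
I/I0 = 41.0
ln(41.0) = 3.7136
S = 6 * 3.7136
= 22.28


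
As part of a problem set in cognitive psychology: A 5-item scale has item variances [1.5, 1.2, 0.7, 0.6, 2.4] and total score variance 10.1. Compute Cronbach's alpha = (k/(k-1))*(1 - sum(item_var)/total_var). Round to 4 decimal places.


alpha = (k/(k-1)) * (1 - sum(s_i^2)/s_total^2)
sum(item variances) = 6.4
k/(k-1) = 5/4 = 1.25
1 - 6.4/10.1 = 1 - 0.633663 = 0.366337
alpha = 1.25 * 0.366337
= 0.4579


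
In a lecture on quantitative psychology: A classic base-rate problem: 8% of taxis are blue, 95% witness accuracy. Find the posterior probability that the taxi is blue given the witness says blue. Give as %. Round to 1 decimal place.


P(blue | says blue) = P(says blue | blue)*P(blue) / [P(says blue | blue)*P(blue) + P(says blue | not blue)*P(not blue)]
Numerator = 0.95 * 0.08 = 0.076
False identification = 0.05 * 0.92 = 0.046
P = 0.076 / (0.076 + 0.046)
= 0.076 / 0.122
As percentage = 62.3


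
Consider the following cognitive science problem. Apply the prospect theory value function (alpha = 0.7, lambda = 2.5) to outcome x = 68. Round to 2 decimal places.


Since x = 68 >= 0, use v(x) = x^0.7
68^0.7 = 19.1759
v(68) = 19.18


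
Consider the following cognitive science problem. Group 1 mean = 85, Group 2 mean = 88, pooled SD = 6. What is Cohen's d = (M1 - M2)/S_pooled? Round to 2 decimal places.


Cohen's d = (M1 - M2) / S_pooled
= (85 - 88) / 6
= -3 / 6
= -0.50


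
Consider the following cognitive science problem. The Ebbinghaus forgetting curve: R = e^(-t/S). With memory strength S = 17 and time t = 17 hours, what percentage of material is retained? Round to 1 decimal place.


R = e^(-t/S)
-t/S = -17/17 = -1.0
R = e^(-1.0) = 0.367879
Percentage = 0.367879 * 100
= 36.8


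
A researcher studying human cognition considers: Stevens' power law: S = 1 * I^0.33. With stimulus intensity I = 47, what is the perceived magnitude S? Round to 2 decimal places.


S = 1 * 47^0.33
47^0.33 = 3.5628
S = 1 * 3.5628
= 3.56


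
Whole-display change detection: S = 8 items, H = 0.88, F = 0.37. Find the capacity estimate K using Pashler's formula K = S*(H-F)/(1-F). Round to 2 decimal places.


K = S * (H - F) / (1 - F)
H - F = 0.51
1 - F = 0.63
K = 8 * 0.51 / 0.63
= 6.48


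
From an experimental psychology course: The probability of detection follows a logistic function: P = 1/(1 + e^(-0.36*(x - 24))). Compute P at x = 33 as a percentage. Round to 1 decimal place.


P(x) = 1/(1 + e^(-0.36*(33 - 24)))
Exponent = -0.36 * 9 = -3.24
e^(-3.24) = 0.039164
P = 1/(1 + 0.039164) = 0.962312
Percentage = 96.2


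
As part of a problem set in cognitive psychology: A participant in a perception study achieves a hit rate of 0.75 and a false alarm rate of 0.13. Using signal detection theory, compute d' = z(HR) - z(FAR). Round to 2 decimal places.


d' = z(HR) - z(FAR)
z(0.75) = 0.6745
z(0.13) = -1.1264
d' = 0.6745 - -1.1264
= 1.80


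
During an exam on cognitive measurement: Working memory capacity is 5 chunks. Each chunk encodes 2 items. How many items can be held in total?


Total items = chunks * items_per_chunk
= 5 * 2
= 10


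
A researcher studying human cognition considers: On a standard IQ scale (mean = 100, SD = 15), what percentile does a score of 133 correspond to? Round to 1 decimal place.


z = (IQ - mean) / SD
z = (133 - 100) / 15 = 2.2
Percentile = Phi(2.2) * 100
Phi(2.2) = 0.986097
= 98.6


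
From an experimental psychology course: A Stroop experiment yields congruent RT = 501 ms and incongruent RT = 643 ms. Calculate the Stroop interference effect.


Stroop effect = RT(incongruent) - RT(congruent)
= 643 - 501
= 142 ms


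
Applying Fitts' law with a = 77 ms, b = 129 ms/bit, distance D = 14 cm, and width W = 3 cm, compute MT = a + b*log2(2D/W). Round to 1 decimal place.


MT = 77 + 129 * log2(2*14/3)
2D/W = 9.333333
log2(9.333333) = 3.2224
MT = 77 + 129 * 3.2224
= 492.7 ms


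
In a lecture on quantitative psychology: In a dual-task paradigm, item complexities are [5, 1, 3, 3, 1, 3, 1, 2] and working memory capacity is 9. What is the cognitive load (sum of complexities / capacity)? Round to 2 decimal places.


Total complexity = 5 + 1 + 3 + 3 + 1 + 3 + 1 + 2 = 19
Load = total / capacity = 19 / 9
= 2.11


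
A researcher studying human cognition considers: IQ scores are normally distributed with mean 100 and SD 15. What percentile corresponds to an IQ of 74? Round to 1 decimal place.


z = (IQ - mean) / SD
z = (74 - 100) / 15 = -1.7333
Percentile = Phi(-1.7333) * 100
Phi(-1.7333) = 0.041521
= 4.2


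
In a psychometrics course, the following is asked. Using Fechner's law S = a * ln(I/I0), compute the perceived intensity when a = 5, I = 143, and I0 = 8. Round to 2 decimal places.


S = 5 * ln(143/8)
I/I0 = 17.875
ln(17.875) = 2.8834
S = 5 * 2.8834
= 14.42


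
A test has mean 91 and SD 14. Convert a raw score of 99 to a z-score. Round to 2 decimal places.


z = (X - mu) / sigma
= (99 - 91) / 14
= 8 / 14
= 0.57


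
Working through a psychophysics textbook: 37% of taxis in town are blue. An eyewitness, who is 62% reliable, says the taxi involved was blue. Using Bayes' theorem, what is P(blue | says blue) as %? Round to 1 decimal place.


P(blue | says blue) = P(says blue | blue)*P(blue) / [P(says blue | blue)*P(blue) + P(says blue | not blue)*P(not blue)]
Numerator = 0.62 * 0.37 = 0.2294
False identification = 0.38 * 0.63 = 0.2394
P = 0.2294 / (0.2294 + 0.2394)
= 0.2294 / 0.4688
As percentage = 48.9


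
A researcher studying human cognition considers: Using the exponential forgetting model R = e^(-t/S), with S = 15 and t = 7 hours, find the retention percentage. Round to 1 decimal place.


R = e^(-t/S)
-t/S = -7/15 = -0.466667
R = e^(-0.466667) = 0.627089
Percentage = 0.627089 * 100
= 62.7


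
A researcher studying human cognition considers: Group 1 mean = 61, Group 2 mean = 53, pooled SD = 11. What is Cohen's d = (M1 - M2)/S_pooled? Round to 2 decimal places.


Cohen's d = (M1 - M2) / S_pooled
= (61 - 53) / 11
= 8 / 11
= 0.73


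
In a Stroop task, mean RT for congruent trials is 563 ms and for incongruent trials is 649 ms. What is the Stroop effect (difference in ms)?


Stroop effect = RT(incongruent) - RT(congruent)
= 649 - 563
= 86 ms


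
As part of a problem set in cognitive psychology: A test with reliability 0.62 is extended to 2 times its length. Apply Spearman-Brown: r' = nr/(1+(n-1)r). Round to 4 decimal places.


r_new = n*r / (1 + (n-1)*r)
Numerator = 2 * 0.62 = 1.24
Denominator = 1 + 1 * 0.62 = 1.62
r_new = 1.24 / 1.62
= 0.7654


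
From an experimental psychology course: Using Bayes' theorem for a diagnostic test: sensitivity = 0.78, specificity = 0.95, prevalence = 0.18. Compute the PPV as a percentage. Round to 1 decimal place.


PPV = (sens * prev) / (sens * prev + (1-spec) * (1-prev))
Numerator = 0.78 * 0.18 = 0.1404
P(positive and no disease) = (1 - spec) * (1 - prev) = (1 - 0.95) * (1 - 0.18) = 0.041
Denominator = 0.1404 + 0.041 = 0.1814
PPV = 0.1404 / 0.1814 = 0.77398
As percentage = 77.4


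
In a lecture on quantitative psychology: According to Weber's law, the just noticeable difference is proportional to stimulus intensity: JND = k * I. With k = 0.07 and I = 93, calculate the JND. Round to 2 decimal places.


JND = k * I
JND = 0.07 * 93
= 6.51


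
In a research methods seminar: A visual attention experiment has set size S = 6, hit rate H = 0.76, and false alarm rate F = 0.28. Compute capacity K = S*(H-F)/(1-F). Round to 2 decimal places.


K = S * (H - F) / (1 - F)
H - F = 0.48
1 - F = 0.72
K = 6 * 0.48 / 0.72
= 4.00


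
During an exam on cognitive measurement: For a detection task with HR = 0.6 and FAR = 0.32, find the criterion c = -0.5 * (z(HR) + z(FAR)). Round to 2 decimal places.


c = -0.5 * (z(HR) + z(FAR))
z(0.6) = 0.2533
z(0.32) = -0.4677
c = -0.5 * (0.2533 + -0.4677)
= -0.5 * -0.2144
= 0.11


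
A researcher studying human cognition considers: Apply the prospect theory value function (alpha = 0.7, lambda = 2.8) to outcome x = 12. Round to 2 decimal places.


Since x = 12 >= 0, use v(x) = x^0.7
12^0.7 = 5.6941
v(12) = 5.69


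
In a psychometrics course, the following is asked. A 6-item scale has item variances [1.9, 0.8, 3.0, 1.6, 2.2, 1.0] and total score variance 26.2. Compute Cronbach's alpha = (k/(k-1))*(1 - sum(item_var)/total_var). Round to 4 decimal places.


alpha = (k/(k-1)) * (1 - sum(s_i^2)/s_total^2)
sum(item variances) = 10.5
k/(k-1) = 6/5 = 1.2
1 - 10.5/26.2 = 1 - 0.400763 = 0.599237
alpha = 1.2 * 0.599237
= 0.7191


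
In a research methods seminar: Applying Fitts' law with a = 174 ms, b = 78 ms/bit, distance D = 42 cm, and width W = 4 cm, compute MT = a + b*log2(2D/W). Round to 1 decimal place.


MT = 174 + 78 * log2(2*42/4)
2D/W = 21.0
log2(21.0) = 4.3923
MT = 174 + 78 * 4.3923
= 516.6 ms


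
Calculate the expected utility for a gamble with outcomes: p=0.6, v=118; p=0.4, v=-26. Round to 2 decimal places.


EU = sum(p_i * v_i)
0.6 * 118 = 70.8
0.4 * -26 = -10.4
EU = 70.8 + -10.4
= 60.40


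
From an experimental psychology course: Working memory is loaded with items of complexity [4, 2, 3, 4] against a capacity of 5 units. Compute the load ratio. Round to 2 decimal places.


Total complexity = 4 + 2 + 3 + 4 = 13
Load = total / capacity = 13 / 5
= 2.60


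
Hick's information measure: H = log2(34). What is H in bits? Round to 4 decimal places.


H = log2(n)
H = log2(34)
= 5.0875


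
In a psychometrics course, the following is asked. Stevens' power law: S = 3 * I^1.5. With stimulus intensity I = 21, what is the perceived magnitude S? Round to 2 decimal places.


S = 3 * 21^1.5
21^1.5 = 96.2341
S = 3 * 96.2341
= 288.70


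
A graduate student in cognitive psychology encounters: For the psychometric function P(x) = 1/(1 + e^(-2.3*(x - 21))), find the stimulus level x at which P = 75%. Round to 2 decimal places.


At P = 0.75: 0.75 = 1/(1 + e^(-k*(x-x0)))
Solving: e^(-k*(x-x0)) = 1/3
x = x0 + ln(3)/k
ln(3) = 1.0986
x = 21 + 1.0986/2.3
= 21 + 0.4777
= 21.48


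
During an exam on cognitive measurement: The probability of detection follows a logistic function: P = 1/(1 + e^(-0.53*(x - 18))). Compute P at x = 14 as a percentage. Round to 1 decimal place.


P(x) = 1/(1 + e^(-0.53*(14 - 18)))
Exponent = -0.53 * -4 = 2.12
e^(2.12) = 8.331137
P = 1/(1 + 8.331137) = 0.107168
Percentage = 10.7


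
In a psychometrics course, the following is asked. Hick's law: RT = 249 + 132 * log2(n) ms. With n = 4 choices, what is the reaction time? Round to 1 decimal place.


RT = 249 + 132 * log2(4)
log2(4) = 2.0
RT = 249 + 132 * 2.0
= 249 + 264.0
= 513.0 ms


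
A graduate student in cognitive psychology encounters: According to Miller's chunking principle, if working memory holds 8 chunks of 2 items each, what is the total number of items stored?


Total items = chunks * items_per_chunk
= 8 * 2
= 16


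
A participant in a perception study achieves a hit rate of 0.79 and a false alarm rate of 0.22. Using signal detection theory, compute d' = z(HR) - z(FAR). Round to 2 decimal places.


d' = z(HR) - z(FAR)
z(0.79) = 0.8064
z(0.22) = -0.7722
d' = 0.8064 - -0.7722
= 1.58


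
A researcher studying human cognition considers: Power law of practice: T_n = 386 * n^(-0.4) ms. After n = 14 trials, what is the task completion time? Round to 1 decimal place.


T_n = 386 * 14^(-0.4)
14^(-0.4) = 0.347976
T_n = 386 * 0.347976
= 134.3 ms


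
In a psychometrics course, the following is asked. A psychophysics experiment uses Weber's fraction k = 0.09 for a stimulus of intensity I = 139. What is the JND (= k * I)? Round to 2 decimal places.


JND = k * I
JND = 0.09 * 139
= 12.51


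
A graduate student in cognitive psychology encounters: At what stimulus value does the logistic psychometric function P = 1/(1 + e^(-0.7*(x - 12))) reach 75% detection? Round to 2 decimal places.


At P = 0.75: 0.75 = 1/(1 + e^(-k*(x-x0)))
Solving: e^(-k*(x-x0)) = 1/3
x = x0 + ln(3)/k
ln(3) = 1.0986
x = 12 + 1.0986/0.7
= 12 + 1.5694
= 13.57


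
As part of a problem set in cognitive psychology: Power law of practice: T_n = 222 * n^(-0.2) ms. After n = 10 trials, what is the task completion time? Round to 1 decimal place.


T_n = 222 * 10^(-0.2)
10^(-0.2) = 0.630957
T_n = 222 * 0.630957
= 140.1 ms


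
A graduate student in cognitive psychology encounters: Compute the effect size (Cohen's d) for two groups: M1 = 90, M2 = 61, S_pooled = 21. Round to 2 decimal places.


Cohen's d = (M1 - M2) / S_pooled
= (90 - 61) / 21
= 29 / 21
= 1.38


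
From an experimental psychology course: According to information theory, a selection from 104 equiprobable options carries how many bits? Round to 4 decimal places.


H = log2(n)
H = log2(104)
= 6.7004


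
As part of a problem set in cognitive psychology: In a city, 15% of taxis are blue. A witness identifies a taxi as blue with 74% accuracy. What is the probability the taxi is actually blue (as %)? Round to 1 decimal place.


P(blue | says blue) = P(says blue | blue)*P(blue) / [P(says blue | blue)*P(blue) + P(says blue | not blue)*P(not blue)]
Numerator = 0.74 * 0.15 = 0.111
False identification = 0.26 * 0.85 = 0.221
P = 0.111 / (0.111 + 0.221)
= 0.111 / 0.332
As percentage = 33.4


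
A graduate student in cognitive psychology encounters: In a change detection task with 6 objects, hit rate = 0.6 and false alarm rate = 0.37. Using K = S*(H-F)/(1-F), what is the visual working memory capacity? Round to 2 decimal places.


K = S * (H - F) / (1 - F)
H - F = 0.23
1 - F = 0.63
K = 6 * 0.23 / 0.63
= 2.19


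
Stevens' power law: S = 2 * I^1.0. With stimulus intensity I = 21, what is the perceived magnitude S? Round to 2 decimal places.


S = 2 * 21^1.0
21^1.0 = 21.0
S = 2 * 21.0
= 42.00


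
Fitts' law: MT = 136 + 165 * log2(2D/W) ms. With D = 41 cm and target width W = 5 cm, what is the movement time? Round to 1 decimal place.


MT = 136 + 165 * log2(2*41/5)
2D/W = 16.4
log2(16.4) = 4.0356
MT = 136 + 165 * 4.0356
= 801.9 ms


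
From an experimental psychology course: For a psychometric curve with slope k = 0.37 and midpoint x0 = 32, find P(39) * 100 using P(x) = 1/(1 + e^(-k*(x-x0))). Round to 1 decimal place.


P(x) = 1/(1 + e^(-0.37*(39 - 32)))
Exponent = -0.37 * 7 = -2.59
e^(-2.59) = 0.07502
P = 1/(1 + 0.07502) = 0.930215
Percentage = 93.0


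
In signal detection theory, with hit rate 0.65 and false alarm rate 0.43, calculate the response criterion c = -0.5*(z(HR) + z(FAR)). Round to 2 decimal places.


c = -0.5 * (z(HR) + z(FAR))
z(0.65) = 0.3853
z(0.43) = -0.1764
c = -0.5 * (0.3853 + -0.1764)
= -0.5 * 0.2089
= -0.10


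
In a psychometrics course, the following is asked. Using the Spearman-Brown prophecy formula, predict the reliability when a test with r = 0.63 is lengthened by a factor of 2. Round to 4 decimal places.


r_new = n*r / (1 + (n-1)*r)
Numerator = 2 * 0.63 = 1.26
Denominator = 1 + 1 * 0.63 = 1.63
r_new = 1.26 / 1.63
= 0.7730


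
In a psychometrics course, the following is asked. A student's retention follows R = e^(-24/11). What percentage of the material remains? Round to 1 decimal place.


R = e^(-t/S)
-t/S = -24/11 = -2.181818
R = e^(-2.181818) = 0.112836
Percentage = 0.112836 * 100
= 11.3


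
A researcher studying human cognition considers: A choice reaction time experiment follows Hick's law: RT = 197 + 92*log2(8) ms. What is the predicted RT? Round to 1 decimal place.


RT = 197 + 92 * log2(8)
log2(8) = 3.0
RT = 197 + 92 * 3.0
= 197 + 276.0
= 473.0 ms


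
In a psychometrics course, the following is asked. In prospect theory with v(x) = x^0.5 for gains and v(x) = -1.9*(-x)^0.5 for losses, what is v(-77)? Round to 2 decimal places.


Since x = -77 < 0, use v(x) = -lambda*(-x)^alpha
(-x) = 77
77^0.5 = 8.775
v(-77) = -1.9 * 8.775
= -16.67


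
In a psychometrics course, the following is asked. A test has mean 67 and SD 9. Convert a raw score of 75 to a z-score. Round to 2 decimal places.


z = (X - mu) / sigma
= (75 - 67) / 9
= 8 / 9
= 0.89


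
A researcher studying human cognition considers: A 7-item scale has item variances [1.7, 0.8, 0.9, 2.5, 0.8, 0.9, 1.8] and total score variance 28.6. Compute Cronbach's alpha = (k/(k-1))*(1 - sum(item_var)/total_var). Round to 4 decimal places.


alpha = (k/(k-1)) * (1 - sum(s_i^2)/s_total^2)
sum(item variances) = 9.4
k/(k-1) = 7/6 = 1.166667
1 - 9.4/28.6 = 1 - 0.328671 = 0.671329
alpha = 1.166667 * 0.671329
= 0.7832


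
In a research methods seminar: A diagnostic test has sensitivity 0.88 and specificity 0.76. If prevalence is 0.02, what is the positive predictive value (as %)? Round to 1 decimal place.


PPV = (sens * prev) / (sens * prev + (1-spec) * (1-prev))
Numerator = 0.88 * 0.02 = 0.0176
P(positive and no disease) = (1 - spec) * (1 - prev) = (1 - 0.76) * (1 - 0.02) = 0.2352
Denominator = 0.0176 + 0.2352 = 0.2528
PPV = 0.0176 / 0.2528 = 0.06962
As percentage = 7.0


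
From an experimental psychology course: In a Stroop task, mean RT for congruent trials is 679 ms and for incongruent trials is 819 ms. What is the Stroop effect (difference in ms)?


Stroop effect = RT(incongruent) - RT(congruent)
= 819 - 679
= 140 ms


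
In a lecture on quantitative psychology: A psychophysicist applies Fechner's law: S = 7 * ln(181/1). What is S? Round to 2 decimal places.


S = 7 * ln(181/1)
I/I0 = 181.0
ln(181.0) = 5.1985
S = 7 * 5.1985
= 36.39


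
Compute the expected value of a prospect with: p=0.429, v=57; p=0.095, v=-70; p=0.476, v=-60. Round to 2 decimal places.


EU = sum(p_i * v_i)
0.429 * 57 = 24.453
0.095 * -70 = -6.65
0.476 * -60 = -28.56
EU = 24.453 + -6.65 + -28.56
= -10.76


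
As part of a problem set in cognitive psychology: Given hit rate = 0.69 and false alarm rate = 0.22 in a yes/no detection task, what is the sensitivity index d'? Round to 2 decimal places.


d' = z(HR) - z(FAR)
z(0.69) = 0.4959
z(0.22) = -0.7722
d' = 0.4959 - -0.7722
= 1.27


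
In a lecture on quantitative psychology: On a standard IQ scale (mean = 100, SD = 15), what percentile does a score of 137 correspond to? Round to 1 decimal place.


z = (IQ - mean) / SD
z = (137 - 100) / 15 = 2.4667
Percentile = Phi(2.4667) * 100
Phi(2.4667) = 0.993182
= 99.3


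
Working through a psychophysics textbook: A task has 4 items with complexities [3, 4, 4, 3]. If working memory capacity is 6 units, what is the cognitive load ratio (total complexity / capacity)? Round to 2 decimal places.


Total complexity = 3 + 4 + 4 + 3 = 14
Load = total / capacity = 14 / 6
= 2.33


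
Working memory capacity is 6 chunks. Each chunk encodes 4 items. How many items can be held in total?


Total items = chunks * items_per_chunk
= 6 * 4
= 24


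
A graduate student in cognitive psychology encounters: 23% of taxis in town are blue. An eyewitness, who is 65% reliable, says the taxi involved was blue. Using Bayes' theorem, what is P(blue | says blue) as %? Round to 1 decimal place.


P(blue | says blue) = P(says blue | blue)*P(blue) / [P(says blue | blue)*P(blue) + P(says blue | not blue)*P(not blue)]
Numerator = 0.65 * 0.23 = 0.1495
False identification = 0.35 * 0.77 = 0.2695
P = 0.1495 / (0.1495 + 0.2695)
= 0.1495 / 0.419
As percentage = 35.7


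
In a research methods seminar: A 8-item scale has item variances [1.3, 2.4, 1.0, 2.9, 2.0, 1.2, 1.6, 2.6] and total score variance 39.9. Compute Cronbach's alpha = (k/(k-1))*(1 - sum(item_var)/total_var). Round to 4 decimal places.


alpha = (k/(k-1)) * (1 - sum(s_i^2)/s_total^2)
sum(item variances) = 15.0
k/(k-1) = 8/7 = 1.142857
1 - 15.0/39.9 = 1 - 0.37594 = 0.62406
alpha = 1.142857 * 0.62406
= 0.7132


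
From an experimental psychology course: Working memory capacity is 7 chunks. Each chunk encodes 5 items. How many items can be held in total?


Total items = chunks * items_per_chunk
= 7 * 5
= 35


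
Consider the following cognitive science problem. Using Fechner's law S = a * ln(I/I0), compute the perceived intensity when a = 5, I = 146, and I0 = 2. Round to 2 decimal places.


S = 5 * ln(146/2)
I/I0 = 73.0
ln(73.0) = 4.2905
S = 5 * 4.2905
= 21.45


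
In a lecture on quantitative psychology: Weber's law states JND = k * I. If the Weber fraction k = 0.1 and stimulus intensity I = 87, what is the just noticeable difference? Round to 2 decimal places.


JND = k * I
JND = 0.1 * 87
= 8.70


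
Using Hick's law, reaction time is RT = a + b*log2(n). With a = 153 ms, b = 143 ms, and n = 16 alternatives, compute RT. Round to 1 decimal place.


RT = 153 + 143 * log2(16)
log2(16) = 4.0
RT = 153 + 143 * 4.0
= 153 + 572.0
= 725.0 ms


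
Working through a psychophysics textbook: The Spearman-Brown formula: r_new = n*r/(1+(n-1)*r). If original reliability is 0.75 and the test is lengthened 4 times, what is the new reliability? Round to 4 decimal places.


r_new = n*r / (1 + (n-1)*r)
Numerator = 4 * 0.75 = 3.0
Denominator = 1 + 3 * 0.75 = 3.25
r_new = 3.0 / 3.25
= 0.9231


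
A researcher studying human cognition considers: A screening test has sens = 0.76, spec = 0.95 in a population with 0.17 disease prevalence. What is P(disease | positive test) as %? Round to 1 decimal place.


PPV = (sens * prev) / (sens * prev + (1-spec) * (1-prev))
Numerator = 0.76 * 0.17 = 0.1292
P(positive and no disease) = (1 - spec) * (1 - prev) = (1 - 0.95) * (1 - 0.17) = 0.0415
Denominator = 0.1292 + 0.0415 = 0.1707
PPV = 0.1292 / 0.1707 = 0.756883
As percentage = 75.7


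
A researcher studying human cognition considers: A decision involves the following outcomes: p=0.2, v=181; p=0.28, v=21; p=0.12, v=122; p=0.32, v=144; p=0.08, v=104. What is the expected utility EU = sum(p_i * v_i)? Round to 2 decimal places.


EU = sum(p_i * v_i)
0.2 * 181 = 36.2
0.28 * 21 = 5.88
0.12 * 122 = 14.64
0.32 * 144 = 46.08
0.08 * 104 = 8.32
EU = 36.2 + 5.88 + 14.64 + 46.08 + 8.32
= 111.12


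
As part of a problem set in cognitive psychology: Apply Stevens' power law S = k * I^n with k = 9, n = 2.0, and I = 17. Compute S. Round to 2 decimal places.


S = 9 * 17^2.0
17^2.0 = 289.0
S = 9 * 289.0
= 2601.00


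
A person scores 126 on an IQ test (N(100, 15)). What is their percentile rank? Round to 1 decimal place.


z = (IQ - mean) / SD
z = (126 - 100) / 15 = 1.7333
Percentile = Phi(1.7333) * 100
Phi(1.7333) = 0.958479
= 95.8


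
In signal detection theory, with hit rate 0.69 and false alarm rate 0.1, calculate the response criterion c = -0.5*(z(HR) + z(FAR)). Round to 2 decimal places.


c = -0.5 * (z(HR) + z(FAR))
z(0.69) = 0.4959
z(0.1) = -1.2816
c = -0.5 * (0.4959 + -1.2816)
= -0.5 * -0.7857
= 0.39


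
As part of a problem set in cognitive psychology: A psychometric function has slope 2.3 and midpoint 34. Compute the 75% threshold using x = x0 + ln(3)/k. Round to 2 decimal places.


At P = 0.75: 0.75 = 1/(1 + e^(-k*(x-x0)))
Solving: e^(-k*(x-x0)) = 1/3
x = x0 + ln(3)/k
ln(3) = 1.0986
x = 34 + 1.0986/2.3
= 34 + 0.4777
= 34.48


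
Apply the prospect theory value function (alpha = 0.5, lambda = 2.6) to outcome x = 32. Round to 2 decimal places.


Since x = 32 >= 0, use v(x) = x^0.5
32^0.5 = 5.6569
v(32) = 5.66


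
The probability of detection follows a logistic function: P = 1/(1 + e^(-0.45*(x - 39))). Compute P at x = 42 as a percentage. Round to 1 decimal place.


P(x) = 1/(1 + e^(-0.45*(42 - 39)))
Exponent = -0.45 * 3 = -1.35
e^(-1.35) = 0.25924
P = 1/(1 + 0.25924) = 0.79413
Percentage = 79.4


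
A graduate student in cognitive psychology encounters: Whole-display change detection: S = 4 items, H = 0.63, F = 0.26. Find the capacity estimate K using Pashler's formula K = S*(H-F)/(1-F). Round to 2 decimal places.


K = S * (H - F) / (1 - F)
H - F = 0.37
1 - F = 0.74
K = 4 * 0.37 / 0.74
= 2.00


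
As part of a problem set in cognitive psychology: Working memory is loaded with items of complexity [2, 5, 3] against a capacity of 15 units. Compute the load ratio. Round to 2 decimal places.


Total complexity = 2 + 5 + 3 = 10
Load = total / capacity = 10 / 15
= 0.67


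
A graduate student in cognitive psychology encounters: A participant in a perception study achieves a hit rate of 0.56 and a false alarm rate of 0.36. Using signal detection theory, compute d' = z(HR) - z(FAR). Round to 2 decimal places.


d' = z(HR) - z(FAR)
z(0.56) = 0.151
z(0.36) = -0.3585
d' = 0.151 - -0.3585
= 0.51


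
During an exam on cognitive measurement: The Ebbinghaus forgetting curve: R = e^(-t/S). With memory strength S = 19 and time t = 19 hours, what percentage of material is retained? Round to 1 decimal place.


R = e^(-t/S)
-t/S = -19/19 = -1.0
R = e^(-1.0) = 0.367879
Percentage = 0.367879 * 100
= 36.8


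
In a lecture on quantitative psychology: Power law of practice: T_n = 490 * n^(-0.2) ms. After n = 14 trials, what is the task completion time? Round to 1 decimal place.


T_n = 490 * 14^(-0.2)
14^(-0.2) = 0.589895
T_n = 490 * 0.589895
= 289.0 ms


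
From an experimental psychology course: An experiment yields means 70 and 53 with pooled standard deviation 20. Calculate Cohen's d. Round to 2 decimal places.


Cohen's d = (M1 - M2) / S_pooled
= (70 - 53) / 20
= 17 / 20
= 0.85


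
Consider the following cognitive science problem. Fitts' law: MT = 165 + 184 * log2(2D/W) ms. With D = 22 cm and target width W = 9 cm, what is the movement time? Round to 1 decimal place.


MT = 165 + 184 * log2(2*22/9)
2D/W = 4.888889
log2(4.888889) = 2.2895
MT = 165 + 184 * 2.2895
= 586.3 ms


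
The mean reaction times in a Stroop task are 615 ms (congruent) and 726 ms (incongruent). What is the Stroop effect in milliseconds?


Stroop effect = RT(incongruent) - RT(congruent)
= 726 - 615
= 111 ms


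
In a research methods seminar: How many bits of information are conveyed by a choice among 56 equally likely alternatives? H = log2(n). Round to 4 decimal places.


H = log2(n)
H = log2(56)
= 5.8074


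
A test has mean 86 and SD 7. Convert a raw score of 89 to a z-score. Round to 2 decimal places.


z = (X - mu) / sigma
= (89 - 86) / 7
= 3 / 7
= 0.43


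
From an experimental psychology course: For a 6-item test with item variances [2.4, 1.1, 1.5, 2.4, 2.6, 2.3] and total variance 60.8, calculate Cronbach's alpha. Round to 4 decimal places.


alpha = (k/(k-1)) * (1 - sum(s_i^2)/s_total^2)
sum(item variances) = 12.3
k/(k-1) = 6/5 = 1.2
1 - 12.3/60.8 = 1 - 0.202303 = 0.797697
alpha = 1.2 * 0.797697
= 0.9572


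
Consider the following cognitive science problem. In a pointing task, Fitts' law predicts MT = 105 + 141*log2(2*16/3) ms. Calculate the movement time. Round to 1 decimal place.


MT = 105 + 141 * log2(2*16/3)
2D/W = 10.666667
log2(10.666667) = 3.415
MT = 105 + 141 * 3.415
= 586.5 ms


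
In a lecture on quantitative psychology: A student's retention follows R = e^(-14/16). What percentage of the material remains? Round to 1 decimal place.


R = e^(-t/S)
-t/S = -14/16 = -0.875
R = e^(-0.875) = 0.416862
Percentage = 0.416862 * 100
= 41.7


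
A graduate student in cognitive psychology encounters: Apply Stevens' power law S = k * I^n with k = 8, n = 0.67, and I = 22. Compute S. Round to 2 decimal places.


S = 8 * 22^0.67
22^0.67 = 7.9327
S = 8 * 7.9327
= 63.46


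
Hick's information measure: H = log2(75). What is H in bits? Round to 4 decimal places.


H = log2(n)
H = log2(75)
= 6.2288


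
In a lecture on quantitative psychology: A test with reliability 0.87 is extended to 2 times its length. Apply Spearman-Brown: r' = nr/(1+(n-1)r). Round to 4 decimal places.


r_new = n*r / (1 + (n-1)*r)
Numerator = 2 * 0.87 = 1.74
Denominator = 1 + 1 * 0.87 = 1.87
r_new = 1.74 / 1.87
= 0.9305


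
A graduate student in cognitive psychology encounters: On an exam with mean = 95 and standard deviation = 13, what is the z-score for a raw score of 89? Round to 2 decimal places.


z = (X - mu) / sigma
= (89 - 95) / 13
= -6 / 13
= -0.46


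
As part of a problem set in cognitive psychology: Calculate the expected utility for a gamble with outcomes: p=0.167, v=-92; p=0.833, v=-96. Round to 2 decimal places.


EU = sum(p_i * v_i)
0.167 * -92 = -15.364
0.833 * -96 = -79.968
EU = -15.364 + -79.968
= -95.33


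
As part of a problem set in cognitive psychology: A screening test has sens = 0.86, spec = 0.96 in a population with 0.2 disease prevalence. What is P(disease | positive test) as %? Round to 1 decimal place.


PPV = (sens * prev) / (sens * prev + (1-spec) * (1-prev))
Numerator = 0.86 * 0.2 = 0.172
P(positive and no disease) = (1 - spec) * (1 - prev) = (1 - 0.96) * (1 - 0.2) = 0.032
Denominator = 0.172 + 0.032 = 0.204
PPV = 0.172 / 0.204 = 0.843137
As percentage = 84.3


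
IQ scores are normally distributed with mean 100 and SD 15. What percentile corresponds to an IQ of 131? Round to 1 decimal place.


z = (IQ - mean) / SD
z = (131 - 100) / 15 = 2.0667
Percentile = Phi(2.0667) * 100
Phi(2.0667) = 0.980619
= 98.1


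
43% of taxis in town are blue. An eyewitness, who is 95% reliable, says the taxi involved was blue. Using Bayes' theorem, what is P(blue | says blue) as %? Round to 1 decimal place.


P(blue | says blue) = P(says blue | blue)*P(blue) / [P(says blue | blue)*P(blue) + P(says blue | not blue)*P(not blue)]
Numerator = 0.95 * 0.43 = 0.4085
False identification = 0.05 * 0.57 = 0.0285
P = 0.4085 / (0.4085 + 0.0285)
= 0.4085 / 0.437
As percentage = 93.5


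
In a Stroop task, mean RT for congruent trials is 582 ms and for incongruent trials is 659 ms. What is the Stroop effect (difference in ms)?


Stroop effect = RT(incongruent) - RT(congruent)
= 659 - 582
= 77 ms


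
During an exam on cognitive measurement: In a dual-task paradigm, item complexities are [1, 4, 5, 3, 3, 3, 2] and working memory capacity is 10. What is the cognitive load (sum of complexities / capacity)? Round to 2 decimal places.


Total complexity = 1 + 4 + 5 + 3 + 3 + 3 + 2 = 21
Load = total / capacity = 21 / 10
= 2.10


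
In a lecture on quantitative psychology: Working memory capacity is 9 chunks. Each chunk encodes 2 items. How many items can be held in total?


Total items = chunks * items_per_chunk
= 9 * 2
= 18


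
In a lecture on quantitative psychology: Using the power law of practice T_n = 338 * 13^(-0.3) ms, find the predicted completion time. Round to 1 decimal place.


T_n = 338 * 13^(-0.3)
13^(-0.3) = 0.463252
T_n = 338 * 0.463252
= 156.6 ms


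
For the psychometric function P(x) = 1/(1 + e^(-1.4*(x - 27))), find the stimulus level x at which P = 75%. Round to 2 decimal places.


At P = 0.75: 0.75 = 1/(1 + e^(-k*(x-x0)))
Solving: e^(-k*(x-x0)) = 1/3
x = x0 + ln(3)/k
ln(3) = 1.0986
x = 27 + 1.0986/1.4
= 27 + 0.7847
= 27.78


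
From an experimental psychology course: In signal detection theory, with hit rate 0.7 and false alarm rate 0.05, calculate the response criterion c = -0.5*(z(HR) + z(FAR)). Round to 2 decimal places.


c = -0.5 * (z(HR) + z(FAR))
z(0.7) = 0.5244
z(0.05) = -1.6449
c = -0.5 * (0.5244 + -1.6449)
= -0.5 * -1.1205
= 0.56


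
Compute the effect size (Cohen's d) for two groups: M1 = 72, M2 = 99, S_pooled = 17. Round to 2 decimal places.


Cohen's d = (M1 - M2) / S_pooled
= (72 - 99) / 17
= -27 / 17
= -1.59


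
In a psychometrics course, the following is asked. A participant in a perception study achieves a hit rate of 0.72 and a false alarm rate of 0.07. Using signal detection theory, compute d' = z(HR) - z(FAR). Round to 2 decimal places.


d' = z(HR) - z(FAR)
z(0.72) = 0.5828
z(0.07) = -1.4758
d' = 0.5828 - -1.4758
= 2.06


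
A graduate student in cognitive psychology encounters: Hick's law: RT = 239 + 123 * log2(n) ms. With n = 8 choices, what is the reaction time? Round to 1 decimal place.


RT = 239 + 123 * log2(8)
log2(8) = 3.0
RT = 239 + 123 * 3.0
= 239 + 369.0
= 608.0 ms


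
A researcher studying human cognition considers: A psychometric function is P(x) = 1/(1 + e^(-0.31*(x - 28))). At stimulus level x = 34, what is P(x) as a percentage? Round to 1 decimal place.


P(x) = 1/(1 + e^(-0.31*(34 - 28)))
Exponent = -0.31 * 6 = -1.86
e^(-1.86) = 0.155673
P = 1/(1 + 0.155673) = 0.865297
Percentage = 86.5


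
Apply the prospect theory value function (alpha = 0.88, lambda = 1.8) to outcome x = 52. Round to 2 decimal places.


Since x = 52 >= 0, use v(x) = x^0.88
52^0.88 = 32.3655
v(52) = 32.37
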